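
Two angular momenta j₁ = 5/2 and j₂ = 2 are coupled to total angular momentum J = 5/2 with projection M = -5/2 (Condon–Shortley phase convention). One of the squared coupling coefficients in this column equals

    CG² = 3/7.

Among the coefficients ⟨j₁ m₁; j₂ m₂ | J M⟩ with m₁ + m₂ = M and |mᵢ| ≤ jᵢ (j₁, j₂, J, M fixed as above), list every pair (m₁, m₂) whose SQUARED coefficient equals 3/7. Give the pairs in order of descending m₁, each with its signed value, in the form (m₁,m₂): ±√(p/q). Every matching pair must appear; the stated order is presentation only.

Admissible pairs with m₁+m₂ = M = -5/2: (-5/2,0), (-3/2,-1), (-1/2,-2)
  (m₁,m₂)=(-1/2,-2): CG² = 3/14, CG = +√(3/14)
  (m₁,m₂)=(-3/2,-1): CG² = 3/7, CG = −√(3/7)   ← matches the target
  (m₁,m₂)=(-5/2,0): CG² = 5/14, CG = +√(5/14)
Pairs with CG² = 3/7: (-3/2,-1): −√(3/7)

(-3/2,-1): −√(3/7)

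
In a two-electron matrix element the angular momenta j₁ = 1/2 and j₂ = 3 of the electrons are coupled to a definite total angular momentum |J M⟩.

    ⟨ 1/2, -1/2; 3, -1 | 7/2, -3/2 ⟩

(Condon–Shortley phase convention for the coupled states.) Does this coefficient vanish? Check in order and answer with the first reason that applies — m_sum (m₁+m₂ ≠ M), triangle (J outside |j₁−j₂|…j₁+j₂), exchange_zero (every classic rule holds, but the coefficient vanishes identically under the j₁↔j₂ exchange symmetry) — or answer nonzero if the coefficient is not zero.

nonzero

m-sum: m₁+m₂ = -1/2+(-1) = -3/2, M = -3/2  ✓
triangle: |j₁−j₂| = 5/2 ≤ J = 7/2 ≤ j₁+j₂ = 7/2  ✓
exchange: j₁≠j₂ or m₁≠m₂ — the exchange symmetry imposes no constraint here
value check: CG = +√(5/7) = +0.845154 ≠ 0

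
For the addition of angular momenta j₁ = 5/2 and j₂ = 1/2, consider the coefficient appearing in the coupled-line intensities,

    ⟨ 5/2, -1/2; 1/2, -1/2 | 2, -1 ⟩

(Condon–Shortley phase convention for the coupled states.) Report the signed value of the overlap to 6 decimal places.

+√(1/3) ≈ +0.577350

triangle: 1!×4!×0!/6! = 24/720
(j±m)!: 2!×3!×0!×1!×1!×3! = 72
prefactor² = (2J+1)×Δ×N² = 12
  k=0: +1/(0!×1!×3!×0!×1!×0!) = 1/6
Σ = 1/6  ⇒  CG² = 12×(1/6)² = 1/3
CG = +√(1/3) = +0.577350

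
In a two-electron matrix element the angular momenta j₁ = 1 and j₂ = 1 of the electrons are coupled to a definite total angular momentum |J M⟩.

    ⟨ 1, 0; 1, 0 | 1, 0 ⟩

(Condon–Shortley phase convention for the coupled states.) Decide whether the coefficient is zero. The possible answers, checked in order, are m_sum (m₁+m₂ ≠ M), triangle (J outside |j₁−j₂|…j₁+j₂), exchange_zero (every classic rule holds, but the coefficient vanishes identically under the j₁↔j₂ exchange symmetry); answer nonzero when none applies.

exchange_zero

m-sum: m₁+m₂ = 0+0 = 0, M = 0  ✓
triangle: |j₁−j₂| = 0 ≤ J = 1 ≤ j₁+j₂ = 2  ✓
exchange: j₁=j₂ and m₁=m₂, and (−1)^(j₁+j₂−J) = (−1)^1 = −1 forces ⟨j₁m₁;j₂m₂|JM⟩ = −⟨j₂m₂;j₁m₁|JM⟩ = −⟨j₁m₁;j₂m₂|JM⟩ ⇒ the coefficient vanishes identically
Racah sum check: Σ_k collapses to 0 ⇒ CG = 0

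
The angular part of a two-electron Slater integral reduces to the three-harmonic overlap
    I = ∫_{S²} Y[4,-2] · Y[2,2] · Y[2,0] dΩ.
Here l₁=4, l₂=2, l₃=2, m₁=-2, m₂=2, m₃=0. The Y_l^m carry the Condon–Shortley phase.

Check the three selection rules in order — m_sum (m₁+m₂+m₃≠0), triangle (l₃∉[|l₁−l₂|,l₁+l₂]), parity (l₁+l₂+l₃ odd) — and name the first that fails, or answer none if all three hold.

none

Σmᵢ = 0  ✓
l₃∈[|l₁−l₂|,l₁+l₂]=[2,6], have l₃=2  ✓
Σlᵢ = 8 ⇒ even  ✓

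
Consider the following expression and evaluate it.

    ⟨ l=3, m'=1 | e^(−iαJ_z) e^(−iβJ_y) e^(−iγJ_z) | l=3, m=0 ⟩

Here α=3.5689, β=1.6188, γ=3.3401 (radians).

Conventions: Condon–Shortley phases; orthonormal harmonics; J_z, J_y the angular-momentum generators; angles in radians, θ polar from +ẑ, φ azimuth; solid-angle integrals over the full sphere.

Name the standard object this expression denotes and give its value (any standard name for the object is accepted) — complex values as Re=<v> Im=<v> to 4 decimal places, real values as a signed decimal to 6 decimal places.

Wigner D-matrix element, Re=-0.3891 Im=0.1772

This is a Wigner D-matrix element — the rotation-matrix element ⟨l m'| R(α,β,γ) |l m⟩ in the angular-momentum basis.
First d^3_{1,0}(β=1.6188), then the phase factors e^{-i(1)α} and e^{-i(0)γ}:
c=cos(1.618800/2)=0.689933, s=sin(1.618800/2)=0.723873; N=√[24·2·6·6]=41.569219
The bounds max(0,m−m')=0 and min(l+m,l−m')=2 give 3 terms
  k=0: (−1)^1·41.5692/(12)·0.6899^5·0.7239^1 = -0.392001
  k=1: (−1)^2·41.5692/(4)·0.6899^3·0.7239^3 = +1.294554
  k=2: (−1)^3·41.5692/(12)·0.6899^1·0.7239^5 = -0.475018
d^3_{1,0}(1.6188) = -0.392001 +1.294554 -0.475018 = +0.427534
Attach z-rotation phases: D = e^{-i(1)(3.5689)}·(+0.427534)·e^{-i(0)(3.3401)} = -0.389093+0.177180i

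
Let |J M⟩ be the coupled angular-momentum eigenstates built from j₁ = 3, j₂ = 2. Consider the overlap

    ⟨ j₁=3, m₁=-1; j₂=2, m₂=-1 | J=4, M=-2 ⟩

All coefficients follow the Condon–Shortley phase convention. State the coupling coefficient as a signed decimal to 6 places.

√[9·1!5!3!/10! · 2!4!1!3!2!6!] = √(5184/7)
  +(−1)^0/∏(0,1,4,1,1,2)! = 1/48  (running 1/48)
  +(−1)^1/∏(1,0,3,0,2,3)! = -1/72  (running 1/144)
⟨..|..⟩ = √(5184/7)·(1/144) = +0.188982

+0.188982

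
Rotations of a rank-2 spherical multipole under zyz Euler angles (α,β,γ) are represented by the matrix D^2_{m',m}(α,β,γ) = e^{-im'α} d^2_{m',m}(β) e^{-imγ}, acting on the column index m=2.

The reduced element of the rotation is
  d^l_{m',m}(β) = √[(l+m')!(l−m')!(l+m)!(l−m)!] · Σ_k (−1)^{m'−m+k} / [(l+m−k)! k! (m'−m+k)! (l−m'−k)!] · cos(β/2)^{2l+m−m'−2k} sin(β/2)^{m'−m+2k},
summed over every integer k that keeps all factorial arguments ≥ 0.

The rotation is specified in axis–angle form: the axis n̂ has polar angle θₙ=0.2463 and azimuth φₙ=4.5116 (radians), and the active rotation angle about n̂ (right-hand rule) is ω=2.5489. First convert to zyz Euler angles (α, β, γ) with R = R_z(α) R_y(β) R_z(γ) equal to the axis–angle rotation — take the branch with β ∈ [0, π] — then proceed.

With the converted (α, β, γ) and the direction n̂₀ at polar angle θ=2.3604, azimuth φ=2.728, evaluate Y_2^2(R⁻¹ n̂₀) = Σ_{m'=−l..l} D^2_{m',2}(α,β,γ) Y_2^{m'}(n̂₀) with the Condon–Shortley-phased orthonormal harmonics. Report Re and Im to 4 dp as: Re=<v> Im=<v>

Axis–angle → zyz. n̂ = (sinθₙcosφₙ, sinθₙsinφₙ, cosθₙ) = (-0.048628, -0.238919, +0.969821), ω = 2.5489.
R = I cosω + sinω [n̂]ₓ + (1−cosω) n̂n̂ᵀ gives
  R = [-0.825114, -0.520484, -0.219736; +0.562993, -0.725011, -0.396734; +0.047183, -0.451060, +0.891246]
β = atan2(√(R₁₃²+R₂₃²), R₃₃) = 0.470712; α = atan2(R₂₃, R₁₃) mod 2π = 4.206586; γ = atan2(R₃₂, −R₃₁) mod 2π = 4.608164
Need the full column D^2_{m',2} for m'=−2..2 at α=4.2066, β=0.4707, γ=4.6082.
cos(β/2)=0.972431, sin(β/2)=0.233189
d^2_{-2,2}: single k=4 term ⇒ +0.002957;  D = +0.002053-0.002128i
d^2_{-1,2}: single k=3 term ⇒ +0.024661;  D = +0.007225+0.023579i
d^2_{0,2}: single k=2 term ⇒ +0.125954;  D = -0.123227-0.026065i
d^2_{1,2}: single k=1 term ⇒ +0.428860;  D = +0.280926-0.324039i
d^2_{2,2}: single k=0 term ⇒ +0.894202;  D = +0.307241+0.839762i
Y_2^{m'}(θ=2.3604,φ=2.728) and Σ D·Y over m':
  (+0.0021-0.0021i)·(+0.1296+0.1410i)  (+0.0072+0.0236i)·(+0.3537+0.1552i)  (-0.1232-0.0261i)·(+0.1617+0.0000i)  (+0.2809-0.3240i)·(-0.3537+0.1552i)  (+0.3072+0.8398i)·(+0.1296-0.1410i)
Y_2^2(R⁻¹ n̂) = +0.088685+0.229044i

Re=0.0887 Im=0.2290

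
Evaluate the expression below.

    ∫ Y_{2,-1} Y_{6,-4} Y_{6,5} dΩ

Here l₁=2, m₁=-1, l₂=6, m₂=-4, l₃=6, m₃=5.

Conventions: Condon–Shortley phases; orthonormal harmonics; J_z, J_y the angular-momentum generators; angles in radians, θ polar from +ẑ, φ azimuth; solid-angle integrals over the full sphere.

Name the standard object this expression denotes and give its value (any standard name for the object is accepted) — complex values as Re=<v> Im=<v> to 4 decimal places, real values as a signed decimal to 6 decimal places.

This is a Gaunt coefficient — the integral of a triple product of spherical harmonics over the sphere.
m-sum 0 ✓  L=14 even ✓  4≤6≤8 ✓
Π(2lᵢ+1) = 5×13×13 = 845
triangle coeff Δ(2,6,6) = 1/90090
Σ_t [0,2]: t=0:+1/69120 t=1:−1/14400 t=2:+1/69120 = -7/172800
(3j)²=14/715 [(2 6 6; 0 0 0)], sign=-1
Σ_t [1,2]: t=1:−1/725760 t=2:+1/7257600 = -1/806400
(3j)²=27/910 [(2 6 6; -1 -4 5)], sign=+1
⇒ 4πI² = 27/55
I = (-1)√(27/55/(4π)) = -0.19764945

Gaunt coefficient, -0.197649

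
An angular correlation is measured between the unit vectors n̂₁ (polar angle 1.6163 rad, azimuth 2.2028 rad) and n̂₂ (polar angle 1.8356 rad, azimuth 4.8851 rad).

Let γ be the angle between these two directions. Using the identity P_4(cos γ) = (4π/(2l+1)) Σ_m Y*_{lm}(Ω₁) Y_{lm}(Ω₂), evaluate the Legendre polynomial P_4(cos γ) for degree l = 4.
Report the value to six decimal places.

-0.040364

Expand P_4 via completeness: Σ_{m} conj(Y_{4,m}) at Ω₁ times Y_{4,m} at Ω₂ —
  [-4]  conj(Y_{4,-4})(Ω₁) = (-0.360316, 0.253755) ; Y_{4,-4}(Ω₂) = (0.295940, -0.244670) ; Δ = (-0.044546, 0.163255)
  [-3]  conj(Y_{4,-3})(Ω₁) = (-0.053784, -0.018135) ; Y_{4,-3}(Ω₂) = (0.145860, 0.255856) ; Δ = (-0.003205, -0.016406)
  [-2]  conj(Y_{4,-2})(Ω₁) = (0.099356, 0.313634) ; Y_{4,-2}(Ω₂) = (0.152618, -0.054919) ; Δ = (0.032388, 0.042410)
  [-1]  conj(Y_{4,-1})(Ω₁) = (-0.037916, 0.051784) ; Y_{4,-1}(Ω₂) = (0.051763, 0.296722) ; Δ = (-0.017328, -0.008570)
  [+0]  conj(Y_{4,0})(Ω₁) = (0.310806, -0.000000) ; Y_{4,0}(Ω₂) = (0.117348, 0.000000) ; Δ = (0.036472, 0.000000)
  [+1]  conj(Y_{4,1})(Ω₁) = (0.037916, 0.051784) ; Y_{4,1}(Ω₂) = (-0.051763, 0.296722) ; Δ = (-0.017328, 0.008570)
  [+2]  conj(Y_{4,2})(Ω₁) = (0.099356, -0.313634) ; Y_{4,2}(Ω₂) = (0.152618, 0.054919) ; Δ = (0.032388, -0.042410)
  [+3]  conj(Y_{4,3})(Ω₁) = (0.053784, -0.018135) ; Y_{4,3}(Ω₂) = (-0.145860, 0.255856) ; Δ = (-0.003205, 0.016406)
  [+4]  conj(Y_{4,4})(Ω₁) = (-0.360316, -0.253755) ; Y_{4,4}(Ω₂) = (0.295940, 0.244670) ; Δ = (-0.044546, -0.163255)
Total Σ_m = (-0.028908, 0.000000). Multiply by 1.396263: (-0.040364, 0.000000). P_4(cos γ) = -0.040364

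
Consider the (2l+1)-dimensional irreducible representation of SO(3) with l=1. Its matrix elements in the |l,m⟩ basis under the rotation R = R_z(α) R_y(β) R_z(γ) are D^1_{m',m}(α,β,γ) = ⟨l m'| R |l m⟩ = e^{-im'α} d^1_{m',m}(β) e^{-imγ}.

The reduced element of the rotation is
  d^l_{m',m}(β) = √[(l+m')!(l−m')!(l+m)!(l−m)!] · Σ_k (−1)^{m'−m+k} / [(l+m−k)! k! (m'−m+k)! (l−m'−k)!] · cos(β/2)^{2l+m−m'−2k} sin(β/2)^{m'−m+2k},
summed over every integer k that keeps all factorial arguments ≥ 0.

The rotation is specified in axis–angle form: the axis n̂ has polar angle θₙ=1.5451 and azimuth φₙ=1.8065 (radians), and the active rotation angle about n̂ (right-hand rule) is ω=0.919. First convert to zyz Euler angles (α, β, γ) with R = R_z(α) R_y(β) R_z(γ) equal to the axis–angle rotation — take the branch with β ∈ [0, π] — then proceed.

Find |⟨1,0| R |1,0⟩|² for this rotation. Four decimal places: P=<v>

P=0.3683

Axis–angle → zyz. n̂ = (sinθₙcosφₙ, sinθₙsinφₙ, cosθₙ) = (-0.233450, +0.972029, +0.025693), ω = 0.9190.
R = I cosω + sinω [n̂]ₓ + (1−cosω) n̂n̂ᵀ gives
  R = [+0.628055, -0.109693, +0.770399; -0.068841, +0.978301, +0.195417; -0.775118, -0.175767, +0.606875]
β = atan2(√(R₁₃²+R₂₃²), R₃₃) = 0.918673; α = atan2(R₂₃, R₁₃) mod 2π = 0.248417; γ = atan2(R₃₂, −R₃₁) mod 2π = 6.060195
First d^1_{0,0}(β=0.9187), then the phase factors e^{-i(0)α} and e^{-i(0)γ}:
c=cos(0.918673/2)=0.896347, s=sin(0.918673/2)=0.443354; N=√[1·1·1·1]=1.000000
Admissible k: 0..1 (factorial args all ≥0)
  k=0: (−1)^0·1.0000/(1)·0.8963^2·0.4434^0 = +0.803438
  k=1: (−1)^1·1.0000/(1)·0.8963^0·0.4434^2 = -0.196562
d^1_{0,0}(0.9187) = +0.803438 -0.196562 = +0.606875
|D^1_{0,0}|² = |d^1_{0,0}(β)|² = (+0.606875)² = 0.368297 (the z-rotation phases have unit modulus)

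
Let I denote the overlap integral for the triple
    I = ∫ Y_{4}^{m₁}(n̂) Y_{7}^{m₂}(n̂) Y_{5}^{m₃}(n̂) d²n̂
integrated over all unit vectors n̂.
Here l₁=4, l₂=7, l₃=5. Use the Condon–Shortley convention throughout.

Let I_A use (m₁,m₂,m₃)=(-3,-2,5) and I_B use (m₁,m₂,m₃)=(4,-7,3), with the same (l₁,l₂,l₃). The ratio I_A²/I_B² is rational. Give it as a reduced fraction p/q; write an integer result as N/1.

Shared (l₁,l₂,l₃)=(4,7,5): N and (l;000)² cancel in I_A²/I_B².
A: Δ = 6!·2!·8!/17! = 1/6126120; Racah Σ t=5..5: t=5:−1/9676800 = -1/9676800; ⇒ 3j(4 7 5; -3 -2 5)² = 27/19448, sgn -1
B: Δ = 6!·2!·8!/17! = 1/6126120; Racah Σ t=0..0: t=0:+1/58060800 = 1/58060800; ⇒ 3j(4 7 5; 4 -7 3)² = 7/510, sgn +1
I_A²/I_B² = (27/19448)/(7/510) = 405/4004

405/4004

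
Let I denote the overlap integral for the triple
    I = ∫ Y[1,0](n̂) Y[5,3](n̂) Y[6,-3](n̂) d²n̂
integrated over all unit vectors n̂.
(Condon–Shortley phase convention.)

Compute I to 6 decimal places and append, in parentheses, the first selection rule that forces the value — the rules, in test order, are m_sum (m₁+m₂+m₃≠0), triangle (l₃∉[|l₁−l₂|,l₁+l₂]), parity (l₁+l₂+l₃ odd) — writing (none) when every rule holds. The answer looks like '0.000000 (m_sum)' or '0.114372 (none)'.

-0.212310 (none)

Checks pass: Σm=0; 12 even; l₃=6∈[4,6].
(2·1+1)(2·5+1)(2·6+1) = 429
Δ: 0! 2! 10! / 13! → 1/858
sum: t=0:+1/14400 = 1/14400
3j²(1 5 6; 0 0 0) = Δ·Π!·Σ² = 6/143  (sign +1)
sum: t=0:+1/80640 = 1/80640
3j²(1 5 6; 0 3 -3) = Δ·Π!·Σ² = 9/286  (sign -1)
combine: 4πI² = 429·6/143·9/286 = 81/143
take √, sign -1: I = -0.21230956
No selection rule forces the value: the integral is nonzero (none).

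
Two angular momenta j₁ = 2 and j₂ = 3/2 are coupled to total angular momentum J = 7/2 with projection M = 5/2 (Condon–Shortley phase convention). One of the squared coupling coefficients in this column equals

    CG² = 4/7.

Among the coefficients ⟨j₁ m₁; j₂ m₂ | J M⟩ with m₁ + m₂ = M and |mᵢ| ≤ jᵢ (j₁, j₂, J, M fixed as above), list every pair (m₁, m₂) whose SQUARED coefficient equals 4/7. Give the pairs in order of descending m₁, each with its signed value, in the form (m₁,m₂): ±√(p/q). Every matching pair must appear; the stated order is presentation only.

Admissible pairs with m₁+m₂ = M = 5/2: (1,3/2), (2,1/2)
  (m₁,m₂)=(2,1/2): CG² = 3/7, CG = +√(3/7)
  (m₁,m₂)=(1,3/2): CG² = 4/7, CG = +√(4/7)   ← matches the target
Pairs with CG² = 4/7: (1,3/2): +√(4/7)

(1,3/2): +√(4/7)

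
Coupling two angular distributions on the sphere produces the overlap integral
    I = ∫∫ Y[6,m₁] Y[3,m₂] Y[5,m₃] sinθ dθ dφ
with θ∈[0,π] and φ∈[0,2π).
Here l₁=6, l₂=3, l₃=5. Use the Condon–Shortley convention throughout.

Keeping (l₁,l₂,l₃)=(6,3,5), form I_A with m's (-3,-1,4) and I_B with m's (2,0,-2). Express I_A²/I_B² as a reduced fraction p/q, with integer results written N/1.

9/1

l's match ⇒ only the (l;m) 3-j factors differ between A and B.
A: triangle coeff Δ(6,3,5) = 1/675675; Σ_t [1,2]: t=1:−1/241920 t=2:+1/40320 = 1/48384; (3j)²=24/1001 [(6 3 5; -3 -1 4)], sign=-1
B: triangle coeff Δ(6,3,5) = 1/675675; Σ_t [1,3]: t=1:−1/8640 t=2:+1/5760 t=3:−1/60480 = 1/24192; (3j)²=8/3003 [(6 3 5; 2 0 -2)], sign=-1
I_A²/I_B² = (24/1001)/(8/3003) = 9/1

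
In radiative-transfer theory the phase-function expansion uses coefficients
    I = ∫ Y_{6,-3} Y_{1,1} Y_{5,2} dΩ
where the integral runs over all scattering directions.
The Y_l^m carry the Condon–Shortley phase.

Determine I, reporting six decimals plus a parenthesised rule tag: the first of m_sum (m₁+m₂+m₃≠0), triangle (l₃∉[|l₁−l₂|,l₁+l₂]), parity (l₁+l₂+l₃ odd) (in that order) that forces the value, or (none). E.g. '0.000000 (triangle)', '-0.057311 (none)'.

Checks pass: Σm=0; 12 even; l₃=5∈[5,7].
(2·6+1)(2·1+1)(2·5+1) = 429
Δ: 2! 10! 0! / 13! → 1/858
sum: t=1:−1/14400 = -1/14400
3j²(6 1 5; 0 0 0) = Δ·Π!·Σ² = 6/143  (sign +1)
sum: t=2:+1/60480 = 1/60480
3j²(6 1 5; -3 1 2) = Δ·Π!·Σ² = 6/143  (sign -1)
combine: 4πI² = 429·6/143·6/143 = 108/143
take √, sign -1: I = -0.24515397
No selection rule forces the value: the integral is nonzero (none).

-0.245154 (none)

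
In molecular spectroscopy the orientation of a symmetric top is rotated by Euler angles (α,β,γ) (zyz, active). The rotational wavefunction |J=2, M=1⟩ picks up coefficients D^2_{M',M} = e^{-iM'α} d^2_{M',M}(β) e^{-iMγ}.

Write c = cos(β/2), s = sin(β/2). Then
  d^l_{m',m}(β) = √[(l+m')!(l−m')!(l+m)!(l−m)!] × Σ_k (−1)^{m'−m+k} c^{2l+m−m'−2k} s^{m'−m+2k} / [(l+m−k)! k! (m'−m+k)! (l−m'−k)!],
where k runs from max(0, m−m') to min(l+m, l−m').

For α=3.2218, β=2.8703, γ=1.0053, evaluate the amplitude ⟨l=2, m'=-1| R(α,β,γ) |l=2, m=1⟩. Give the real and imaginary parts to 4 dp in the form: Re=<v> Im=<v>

Re=0.5475 Im=-0.7267

Split into d^2_{-1,1}(β=2.8703) × two z-phases.
c=cos(2.870300/2)=0.135231, s=sin(2.870300/2)=0.990814; N=√[1·6·6·1]=6.000000
The bounds max(0,m−m')=2 and min(l+m,l−m')=3 give 2 terms
  k=2: (−1)^0·6.0000/(2)·0.1352^2·0.9908^2 = +0.053859
  k=3: (−1)^1·6.0000/(6)·0.1352^0·0.9908^4 = -0.963760
d^2_{-1,1}(2.8703) = +0.053859 -0.963760 = -0.909901
D = (-0.996785-0.080121i)·(-0.909901)·(+0.535835-0.844323i) = +0.547543-0.726717i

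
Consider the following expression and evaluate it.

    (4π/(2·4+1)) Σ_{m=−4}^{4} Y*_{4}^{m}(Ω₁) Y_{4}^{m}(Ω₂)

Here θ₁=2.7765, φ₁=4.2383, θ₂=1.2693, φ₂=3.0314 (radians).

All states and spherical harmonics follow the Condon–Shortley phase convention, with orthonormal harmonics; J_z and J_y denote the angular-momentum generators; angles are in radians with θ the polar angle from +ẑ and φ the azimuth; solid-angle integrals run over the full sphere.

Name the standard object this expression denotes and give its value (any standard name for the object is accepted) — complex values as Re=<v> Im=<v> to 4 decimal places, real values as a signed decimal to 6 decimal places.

This sum is the spherical-harmonic addition theorem: it equals the Legendre polynomial P_l(cos γ) of the angle γ between the two directions.
Expand P_4 via completeness: Σ_{m} conj(Y_{4,m}) at Ω₁ times Y_{4,m} at Ω₂ —
  m=-4: Y*=-0.00230 - 0.00681j  Y=0.33276 + 0.15697j  product 0.00030 - 0.00263j
  m=-3: Y*=-0.05263 - 0.00787j  Y=-0.30610 - 0.10504j  product 0.01528 + 0.00794j
  m=-2: Y*=-0.12702 + 0.17694j  Y=-0.11392 - 0.02552j  product 0.01899 - 0.01692j
  m=-1: Y*=0.22384 + 0.43624j  Y=0.31770 + 0.03515j  product 0.05578 + 0.14646j
  m=+0: Y*=0.36705 + 0.00000j  Y=0.06630 + 0.00000j  product 0.02434 + 0.00000j
  m=+1: Y*=-0.22384 + 0.43624j  Y=-0.31770 + 0.03515j  product 0.05578 - 0.14646j
  m=+2: Y*=-0.12702 - 0.17694j  Y=-0.11392 + 0.02552j  product 0.01899 + 0.01692j
  m=+3: Y*=0.05263 - 0.00787j  Y=0.30610 - 0.10504j  product 0.01528 - 0.00794j
  m=+4: Y*=-0.00230 + 0.00681j  Y=0.33276 - 0.15697j  product 0.00030 + 0.00263j
Σ over m = 0.20504 + 0.00000j; ×(4π/9) → 0.28629 + 0.00000j. Real part: 0.286293

Legendre polynomial (addition theorem), +0.286293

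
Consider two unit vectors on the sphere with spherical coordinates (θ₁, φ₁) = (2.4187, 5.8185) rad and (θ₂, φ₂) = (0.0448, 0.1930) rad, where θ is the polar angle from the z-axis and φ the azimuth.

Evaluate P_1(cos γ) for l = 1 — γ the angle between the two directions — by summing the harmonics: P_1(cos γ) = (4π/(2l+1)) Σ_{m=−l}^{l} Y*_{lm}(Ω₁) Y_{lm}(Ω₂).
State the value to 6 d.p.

-0.725695

Addition theorem: P_1(cos γ) = (4π/3) Σ_m Y*_{lm}(Ω₁) Y_{lm}(Ω₂), m = −1…1:
  term(m=-1) = 0.00280 - 0.00216j   from Y*(Ω₁)=0.20433 - 0.10243j, Y(Ω₂)=0.01519 - 0.00297j
  term(m=+0) = -0.17884 + 0.00000j   from Y*(Ω₁)=-0.36640 + 0.00000j, Y(Ω₂)=0.48811 + 0.00000j
  term(m=+1) = 0.00280 + 0.00216j   from Y*(Ω₁)=-0.20433 - 0.10243j, Y(Ω₂)=-0.01519 - 0.00297j
Total Σ_m = -0.17325 + 0.00000j. Multiply by 4.188790: -0.72570 + 0.00000j. P_1(cos γ) = -0.725695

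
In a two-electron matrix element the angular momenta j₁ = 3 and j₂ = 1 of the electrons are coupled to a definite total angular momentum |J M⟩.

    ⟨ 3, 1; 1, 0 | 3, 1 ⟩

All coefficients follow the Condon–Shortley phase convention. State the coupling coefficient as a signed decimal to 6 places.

√[7·1!5!1!/8! · 4!2!1!1!4!2!] = √(48)
  +(−1)^0/∏(0,1,2,1,3,0)! = 1/12  (running 1/12)
  +(−1)^1/∏(1,0,1,0,4,1)! = -1/24  (running 1/24)
⟨..|..⟩ = √(48)·(1/24) = +0.288675

+√(1/12) ≈ +0.288675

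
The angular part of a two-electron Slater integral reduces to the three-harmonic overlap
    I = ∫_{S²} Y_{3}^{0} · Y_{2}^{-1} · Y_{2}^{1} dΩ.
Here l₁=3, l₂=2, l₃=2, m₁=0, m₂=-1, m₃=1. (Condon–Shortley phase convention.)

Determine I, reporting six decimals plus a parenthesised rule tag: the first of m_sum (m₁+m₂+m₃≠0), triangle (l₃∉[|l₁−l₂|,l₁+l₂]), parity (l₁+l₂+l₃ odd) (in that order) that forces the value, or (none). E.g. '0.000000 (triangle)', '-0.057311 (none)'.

0.000000 (parity)

Σlᵢ=7 odd — θ-integrand is odd under cosθ→−cosθ; I=0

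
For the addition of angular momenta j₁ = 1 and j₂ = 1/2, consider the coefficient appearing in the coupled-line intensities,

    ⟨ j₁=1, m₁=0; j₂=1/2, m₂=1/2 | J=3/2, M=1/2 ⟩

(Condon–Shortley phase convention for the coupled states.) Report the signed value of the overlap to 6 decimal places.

triangle: 0!*2!*1!/4! = 2/24
(j±m)!: 1!*1!*1!*0!*2!*1! = 2
prefactor² = (2J+1)*Δ*N² = 2/3
  k=0: +1/(0!*0!*1!*1!*1!*0!) = 1
Σ = 1  ⇒  CG² = 2/3*1² = 2/3
CG = +√(2/3) = +0.816497

+0.816497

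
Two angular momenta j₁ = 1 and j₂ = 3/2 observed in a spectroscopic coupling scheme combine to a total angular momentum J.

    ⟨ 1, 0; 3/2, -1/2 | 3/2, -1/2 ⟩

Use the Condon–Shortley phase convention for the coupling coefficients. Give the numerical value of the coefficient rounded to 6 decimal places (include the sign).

triangle: 1!·1!·2!/5! = 2/120
(j±m)!: 1!·1!·1!·2!·1!·2! = 4
prefactor² = (2J+1)·Δ·N² = 4/15
  k=0: +1/(0!·1!·1!·1!·0!·1!) = 1
  k=1: −1/(1!·0!·0!·0!·1!·2!) = -1/2
Σ = 1/2  ⇒  CG² = 4/15·(1/2)² = 1/15
CG = +√(1/15) = +0.258199

+√(1/15) ≈ +0.258199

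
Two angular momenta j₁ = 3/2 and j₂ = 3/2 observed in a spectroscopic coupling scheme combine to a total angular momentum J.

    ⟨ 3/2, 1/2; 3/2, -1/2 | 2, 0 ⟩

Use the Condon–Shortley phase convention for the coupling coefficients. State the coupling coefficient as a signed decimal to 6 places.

√[5·1!2!2!/6! · 2!1!1!2!2!2!] = √(4/9)
  +(−1)^0/∏(0,1,1,1,1,1)! = 1  (running 1)
  +(−1)^1/∏(1,0,0,0,2,2)! = -1/4  (running 3/4)
⟨..|..⟩ = √(4/9)·(3/4) = +0.500000

+0.500000  (= +√(1/4))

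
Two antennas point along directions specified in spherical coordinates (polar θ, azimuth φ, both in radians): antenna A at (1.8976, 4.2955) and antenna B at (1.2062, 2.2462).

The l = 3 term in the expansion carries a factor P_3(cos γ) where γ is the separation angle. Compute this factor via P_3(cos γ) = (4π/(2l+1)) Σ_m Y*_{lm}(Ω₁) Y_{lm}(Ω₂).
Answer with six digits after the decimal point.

0.427472

Expand P_3 via completeness: Σ_{m} conj(Y_{3,m}) at Ω₁ times Y_{3,m} at Ω₂ —
  [-3]  conj(Y_{3,-3})(Ω₁) = +0.336415+0.111533i ; Y_{3,-3}(Ω₂) = +0.305561-0.149649i ; Δ = +0.119486-0.016264i
  [-2]  conj(Y_{3,-2})(Ω₁) = +0.197771-0.217897i ; Y_{3,-2}(Ω₂) = -0.069411+0.310413i ; Δ = +0.053911+0.076515i
  [-1]  conj(Y_{3,-1})(Ω₁) = +0.060076+0.135659i ; Y_{3,-1}(Ω₂) = +0.068767+0.085842i ; Δ = -0.007514+0.014486i
  [+0]  conj(Y_{3,0})(Ω₁) = +0.297662-0.000000i ; Y_{3,0}(Ω₂) = -0.314601+0.000000i ; Δ = -0.093645+0.000000i
  [+1]  conj(Y_{3,1})(Ω₁) = -0.060076+0.135659i ; Y_{3,1}(Ω₂) = -0.068767+0.085842i ; Δ = -0.007514-0.014486i
  [+2]  conj(Y_{3,2})(Ω₁) = +0.197771+0.217897i ; Y_{3,2}(Ω₂) = -0.069411-0.310413i ; Δ = +0.053911-0.076515i
  [+3]  conj(Y_{3,3})(Ω₁) = -0.336415+0.111533i ; Y_{3,3}(Ω₂) = -0.305561-0.149649i ; Δ = +0.119486+0.016264i
Σ over m = +0.238120-0.000000i; ×(4π/7) → +0.427472-0.000000i. Real part: 0.427472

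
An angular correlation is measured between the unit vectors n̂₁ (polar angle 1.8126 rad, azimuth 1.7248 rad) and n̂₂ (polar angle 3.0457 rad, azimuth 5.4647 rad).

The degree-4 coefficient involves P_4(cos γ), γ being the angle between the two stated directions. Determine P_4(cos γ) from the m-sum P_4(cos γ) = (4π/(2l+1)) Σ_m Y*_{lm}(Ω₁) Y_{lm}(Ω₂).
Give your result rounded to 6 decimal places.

0.280120

Addition theorem: P_4(cos γ) = (4π/9) Σ_m Y*_{lm}(Ω₁) Y_{lm}(Ω₂), m = −4…4:
  m=-4: Y*=0.32096 + 0.22721j  Y=-0.00004 - 0.00000j  product -0.00001 - 0.00001j
  m=-3: Y*=-0.12227 + 0.24555j  Y=0.00085 - 0.00069j  product 0.00007 + 0.00029j
  m=-2: Y*=0.17989 + 0.05723j  Y=-0.00120 + 0.01816j  product -0.00126 + 0.00320j
  m=-1: Y*=-0.04384 + 0.28243j  Y=-0.12126 - 0.12956j  product 0.04191 - 0.02857j
  m=+0: Y*=0.14756 + 0.00000j  Y=0.80781 + 0.00000j  product 0.11920 + 0.00000j
  m=+1: Y*=0.04384 + 0.28243j  Y=0.12126 - 0.12956j  product 0.04191 + 0.02857j
  m=+2: Y*=0.17989 - 0.05723j  Y=-0.00120 - 0.01816j  product -0.00126 - 0.00320j
  m=+3: Y*=0.12227 + 0.24555j  Y=-0.00085 - 0.00069j  product 0.00007 - 0.00029j
  m=+4: Y*=0.32096 - 0.22721j  Y=-0.00004 + 0.00000j  product -0.00001 + 0.00001j
Accumulated sum 0.20062 - 0.00000j; after 4π/(2l+1) scaling, 0.28012 - 0.00000j ⇒ P_4 = 0.280120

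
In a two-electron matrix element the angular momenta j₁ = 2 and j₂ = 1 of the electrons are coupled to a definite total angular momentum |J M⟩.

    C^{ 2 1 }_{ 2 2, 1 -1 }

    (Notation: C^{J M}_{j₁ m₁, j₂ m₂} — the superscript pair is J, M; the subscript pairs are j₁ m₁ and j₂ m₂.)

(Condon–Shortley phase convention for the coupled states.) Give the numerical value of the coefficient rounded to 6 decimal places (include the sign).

j₁+j₂−J=1  J+j₁−j₂=3  J−j₁+j₂=1  j₁+j₂+J+1=6
(j₁±m₁, j₂±m₂, J±M) = (4,0,0,2,3,1)
P² = 12
sum k=0..0:
  [0] +1/6 = 1/6
S = 1/6
C² = P²·S² = 1/3 ; C = +0.577350

+√(1/3) ≈ +0.577350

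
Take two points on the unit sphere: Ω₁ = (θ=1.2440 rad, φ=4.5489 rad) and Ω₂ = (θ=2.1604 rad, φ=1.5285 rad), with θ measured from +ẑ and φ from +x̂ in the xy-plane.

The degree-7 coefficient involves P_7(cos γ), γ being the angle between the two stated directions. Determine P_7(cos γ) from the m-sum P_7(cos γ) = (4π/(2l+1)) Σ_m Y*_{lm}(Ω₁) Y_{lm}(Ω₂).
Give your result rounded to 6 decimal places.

Term-by-term m-sum for l=7 (normalisation 4π/15 = 0.837758):
  m=-7: Y*=0.31115 + 0.14133j  Y=-0.03998 + 0.13106j  product -0.03096 + 0.03513j
  m=-6: Y*=-0.24108 + 0.36017j  Y=0.33200 + 0.08611j  product -0.11105 + 0.09882j
  m=-5: Y*=-0.06926 - 0.06495j  Y=0.09224 - 0.42965j  product -0.03430 + 0.02377j
  m=-4: Y*=-0.24976 + 0.19143j  Y=-0.19565 - 0.03342j  product 0.05526 - 0.02911j
  m=-3: Y*=-0.10105 - 0.18924j  Y=0.03004 - 0.23544j  product -0.04759 + 0.01811j
  m=-2: Y*=-0.22113 + 0.07500j  Y=-0.31978 - 0.02712j  product 0.07275 - 0.01799j
  m=-1: Y*=-0.04061 - 0.24618j  Y=0.00472 - 0.11143j  product -0.02762 + 0.00336j
  m=+0: Y*=-0.20669 + 0.00000j  Y=-0.33508 + 0.00000j  product 0.06926 + 0.00000j
  m=+1: Y*=0.04061 - 0.24618j  Y=-0.00472 - 0.11143j  product -0.02762 - 0.00336j
  m=+2: Y*=-0.22113 - 0.07500j  Y=-0.31978 + 0.02712j  product 0.07275 + 0.01799j
  m=+3: Y*=0.10105 - 0.18924j  Y=-0.03004 - 0.23544j  product -0.04759 - 0.01811j
  m=+4: Y*=-0.24976 - 0.19143j  Y=-0.19565 + 0.03342j  product 0.05526 + 0.02911j
  m=+5: Y*=0.06926 - 0.06495j  Y=-0.09224 - 0.42965j  product -0.03430 - 0.02377j
  m=+6: Y*=-0.24108 - 0.36017j  Y=0.33200 - 0.08611j  product -0.11105 - 0.09882j
  m=+7: Y*=-0.31115 + 0.14133j  Y=0.03998 + 0.13106j  product -0.03096 - 0.03513j
Accumulated sum -0.17778 - 0.00000j; after 4π/(2l+1) scaling, -0.14893 - 0.00000j ⇒ P_7 = -0.148933

-0.148933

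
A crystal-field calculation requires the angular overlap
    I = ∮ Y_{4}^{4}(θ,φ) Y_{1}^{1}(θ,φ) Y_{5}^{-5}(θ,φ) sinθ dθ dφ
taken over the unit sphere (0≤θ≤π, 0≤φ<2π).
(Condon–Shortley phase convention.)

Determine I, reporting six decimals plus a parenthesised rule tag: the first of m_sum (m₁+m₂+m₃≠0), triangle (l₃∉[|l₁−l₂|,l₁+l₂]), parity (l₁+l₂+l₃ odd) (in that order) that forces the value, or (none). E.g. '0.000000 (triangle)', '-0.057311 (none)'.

m-sum 0 ✓  L=10 even ✓  3≤5≤5 ✓
Π(2lᵢ+1) = 9×3×11 = 297
triangle coeff Δ(4,1,5) = 1/495
Σ_t [0,0]: t=0:+1/576 = 1/576
(3j)²=5/99 [(4 1 5; 0 0 0)], sign=-1
Σ_t [0,0]: t=0:+1/80640 = 1/80640
(3j)²=1/11 [(4 1 5; 4 1 -5)], sign=+1
⇒ 4πI² = 15/11
I = (-1)√(15/11/(4π)) = -0.32941575
No selection rule forces the value: the integral is nonzero (none).

-0.329416 (none)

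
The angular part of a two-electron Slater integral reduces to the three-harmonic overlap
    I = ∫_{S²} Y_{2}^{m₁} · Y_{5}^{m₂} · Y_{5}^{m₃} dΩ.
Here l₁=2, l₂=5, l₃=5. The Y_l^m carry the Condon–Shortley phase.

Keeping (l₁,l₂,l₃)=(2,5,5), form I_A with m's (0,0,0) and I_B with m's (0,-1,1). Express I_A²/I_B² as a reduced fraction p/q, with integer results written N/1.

100/81

Shared (l₁,l₂,l₃)=(2,5,5): N and (l;000)² cancel in I_A²/I_B².
A: Δ = 2!·2!·8!/13! = 1/38610; Racah Σ t=0..2: t=0:+1/2880 t=1:−1/576 t=2:+1/2880 = -1/960; ⇒ 3j(2 5 5; 0 0 0)² = 10/429, sgn +1
B: Δ = 2!·2!·8!/13! = 1/38610; Racah Σ t=0..2: t=0:+1/2304 t=1:−1/720 t=2:+1/5760 = -1/1280; ⇒ 3j(2 5 5; 0 -1 1)² = 27/1430, sgn -1
I_A²/I_B² = (10/429)/(27/1430) = 100/81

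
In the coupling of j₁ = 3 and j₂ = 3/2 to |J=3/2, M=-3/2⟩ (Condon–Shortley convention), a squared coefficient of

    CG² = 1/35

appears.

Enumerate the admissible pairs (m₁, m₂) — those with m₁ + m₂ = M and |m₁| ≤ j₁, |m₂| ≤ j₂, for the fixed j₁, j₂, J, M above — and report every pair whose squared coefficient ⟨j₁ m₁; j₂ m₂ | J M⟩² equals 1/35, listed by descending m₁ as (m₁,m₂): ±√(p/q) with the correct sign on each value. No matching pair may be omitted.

Admissible pairs with m₁+m₂ = M = -3/2: (-3,3/2), (-2,1/2), (-1,-1/2), (0,-3/2)
  (m₁,m₂)=(0,-3/2): CG² = 1/35, CG = +√(1/35)   ← matches the target
  (m₁,m₂)=(-1,-1/2): CG² = 4/35, CG = −√(4/35)
  (m₁,m₂)=(-2,1/2): CG² = 2/7, CG = +√(2/7)
  (m₁,m₂)=(-3,3/2): CG² = 4/7, CG = −√(4/7)
Pairs with CG² = 1/35: (0,-3/2): +√(1/35)

(0,-3/2): +√(1/35)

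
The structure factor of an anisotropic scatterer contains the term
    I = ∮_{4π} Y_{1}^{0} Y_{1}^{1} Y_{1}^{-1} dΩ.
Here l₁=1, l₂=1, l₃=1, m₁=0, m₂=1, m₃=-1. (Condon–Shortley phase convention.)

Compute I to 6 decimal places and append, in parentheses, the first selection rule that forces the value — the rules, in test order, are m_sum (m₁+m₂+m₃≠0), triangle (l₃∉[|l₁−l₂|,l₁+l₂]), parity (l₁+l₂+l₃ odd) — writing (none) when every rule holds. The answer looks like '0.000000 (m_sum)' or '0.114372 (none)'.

0.000000 (parity)

Σlᵢ=3 odd — θ-integrand is odd under cosθ→−cosθ; I=0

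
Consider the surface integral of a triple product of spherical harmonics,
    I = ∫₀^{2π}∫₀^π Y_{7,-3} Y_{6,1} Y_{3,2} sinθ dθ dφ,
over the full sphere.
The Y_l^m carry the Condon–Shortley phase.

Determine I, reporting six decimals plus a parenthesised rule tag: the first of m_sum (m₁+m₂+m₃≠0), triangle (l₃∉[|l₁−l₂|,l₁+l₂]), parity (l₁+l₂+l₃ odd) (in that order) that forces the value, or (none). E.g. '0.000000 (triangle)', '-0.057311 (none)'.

Rules hold: Σm=0, L=16 even, 1≤3≤13.
N = 15·13·7 = 1365
Δ = 10!·4!·2!/17! = 1/2042040
Racah Σ t=4..6: t=4:+1/207360 t=5:−1/57600 t=6:+1/207360 = -1/129600
⇒ 3j(7 6 3; 0 0 0)² = 168/12155, sgn +1
Racah Σ t=6..7: t=6:+1/414720 t=7:−1/362880 = -1/2903040
⇒ 3j(7 6 3; -3 1 2)² = 25/68068, sgn +1
4πI² = N·(3j₀)²·(3jₘ)² = 3150/454597
I = +1·√(0.00692921/4π) = 0.02348211
No selection rule forces the value: the integral is nonzero (none).

0.023482 (none)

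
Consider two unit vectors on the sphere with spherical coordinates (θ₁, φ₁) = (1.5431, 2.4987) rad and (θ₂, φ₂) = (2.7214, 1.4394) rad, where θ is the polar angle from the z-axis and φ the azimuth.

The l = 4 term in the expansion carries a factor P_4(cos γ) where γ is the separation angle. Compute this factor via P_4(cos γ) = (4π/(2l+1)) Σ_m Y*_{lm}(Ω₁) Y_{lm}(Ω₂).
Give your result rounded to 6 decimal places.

0.265090

Summing Y*_{l m}(θ₁,φ₁)·Y_{l m}(θ₂,φ₂) over m ∈ [−4, 4]; prefactor 4π/(2·4+1) = 1.396263:
  m=-4: Y*=(-0.371992, -0.238447)  Y=(0.010601, 0.006149)  product (-0.002477, -0.004815)
  m=-3: Y*=(0.012128, 0.032429)  Y=(0.029795, -0.071629)  product (0.002684, 0.000097)
  m=-2: Y*=(-0.093481, 0.319060)  Y=(-0.259924, -0.069923)  product (0.046607, -0.076395)
  m=-1: Y*=(0.031389, -0.023512)  Y=(-0.065451, 0.495245)  product (0.009590, 0.017084)
  m=+0: Y*=(0.314925, -0.000000)  Y=(0.244658, 0.000000)  product (0.077049, 0.000000)
  m=+1: Y*=(-0.031389, -0.023512)  Y=(0.065451, 0.495245)  product (0.009590, -0.017084)
  m=+2: Y*=(-0.093481, -0.319060)  Y=(-0.259924, 0.069923)  product (0.046607, 0.076395)
  m=+3: Y*=(-0.012128, 0.032429)  Y=(-0.029795, -0.071629)  product (0.002684, -0.000097)
  m=+4: Y*=(-0.371992, 0.238447)  Y=(0.010601, -0.006149)  product (-0.002477, 0.004815)
Σ over m = (0.189857, -0.000000); ×(4π/9) → (0.265090, -0.000000). Real part: 0.265090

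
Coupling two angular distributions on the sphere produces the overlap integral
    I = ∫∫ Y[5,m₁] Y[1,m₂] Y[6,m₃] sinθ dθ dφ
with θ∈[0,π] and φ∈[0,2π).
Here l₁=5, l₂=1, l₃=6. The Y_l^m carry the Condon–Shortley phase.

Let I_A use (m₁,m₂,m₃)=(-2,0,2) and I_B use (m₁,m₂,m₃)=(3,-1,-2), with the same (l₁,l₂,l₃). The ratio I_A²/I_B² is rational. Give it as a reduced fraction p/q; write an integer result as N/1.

Shared (l₁,l₂,l₃)=(5,1,6): N and (l;000)² cancel in I_A²/I_B².
A: Δ = 0!·10!·2!/13! = 1/858; Racah Σ t=0..0: t=0:+1/30240 = 1/30240; ⇒ 3j(5 1 6; -2 0 2)² = 16/429, sgn +1
B: Δ = 0!·10!·2!/13! = 1/858; Racah Σ t=0..0: t=0:+1/161280 = 1/161280; ⇒ 3j(5 1 6; 3 -1 -2)² = 1/143, sgn +1
I_A²/I_B² = (16/429)/(1/143) = 16/3

16/3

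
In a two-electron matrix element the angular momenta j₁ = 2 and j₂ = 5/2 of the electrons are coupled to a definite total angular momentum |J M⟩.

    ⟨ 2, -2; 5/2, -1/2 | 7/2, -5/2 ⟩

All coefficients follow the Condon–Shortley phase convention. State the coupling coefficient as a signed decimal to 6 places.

√[8·1!3!4!/9! · 0!4!2!3!1!6!] = √(4608/7)
  +(−1)^1/∏(1,0,3,1,0,3)! = -1/36  (running -1/36)
⟨..|..⟩ = √(4608/7)·(-1/36) = -0.712697

-0.712697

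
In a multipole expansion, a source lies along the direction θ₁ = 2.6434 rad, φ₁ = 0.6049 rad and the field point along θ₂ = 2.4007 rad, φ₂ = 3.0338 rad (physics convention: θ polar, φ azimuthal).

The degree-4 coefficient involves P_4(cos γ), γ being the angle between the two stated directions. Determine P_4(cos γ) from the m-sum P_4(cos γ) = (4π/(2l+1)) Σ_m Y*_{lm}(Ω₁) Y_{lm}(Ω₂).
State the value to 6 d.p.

Expand P_4 via completeness: Σ_{m} conj(Y_{4,m}) at Ω₁ times Y_{4,m} at Ω₂ —
  m=-4: (-0.017315+0.015247i) × (+0.083433+0.038382i) = -0.002030+0.000608i  (running Σ = -0.002030+0.000608i)
  m=-3: (+0.028970-0.116413i) × (+0.269254+0.090238i) = +0.018305-0.028730i  (running Σ = +0.016275-0.028123i)
  m=-2: (+0.118751+0.314538i) × (+0.418480+0.091642i) = +0.020870+0.142510i  (running Σ = +0.037145+0.114388i)
  m=-1: (-0.392304-0.271221i) × (+0.189998+0.020560i) = -0.068961-0.059597i  (running Σ = -0.031815+0.054790i)
  m=0: (+0.073152-0.000000i) × (-0.312980+0.000000i) = -0.022895+0.000000i  (running Σ = -0.054711+0.054790i)
  m=1: (+0.392304-0.271221i) × (-0.189998+0.020560i) = -0.068961+0.059597i  (running Σ = -0.123671+0.114388i)
  m=2: (+0.118751-0.314538i) × (+0.418480-0.091642i) = +0.020870-0.142510i  (running Σ = -0.102801-0.028123i)
  m=3: (-0.028970-0.116413i) × (-0.269254+0.090238i) = +0.018305+0.028730i  (running Σ = -0.084496+0.000608i)
  m=4: (-0.017315-0.015247i) × (+0.083433-0.038382i) = -0.002030-0.000608i  (running Σ = -0.086526-0.000000i)
Accumulated sum -0.086526-0.000000i; after 4π/(2l+1) scaling, -0.120813-0.000000i ⇒ P_4 = -0.120813

-0.120813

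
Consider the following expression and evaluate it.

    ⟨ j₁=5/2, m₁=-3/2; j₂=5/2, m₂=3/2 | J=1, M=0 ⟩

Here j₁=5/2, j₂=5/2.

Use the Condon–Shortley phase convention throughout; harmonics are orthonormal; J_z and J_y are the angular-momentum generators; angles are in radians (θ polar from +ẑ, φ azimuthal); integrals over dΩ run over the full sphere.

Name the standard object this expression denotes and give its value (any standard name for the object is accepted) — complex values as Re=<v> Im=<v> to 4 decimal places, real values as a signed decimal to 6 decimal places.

Clebsch–Gordan coefficient, −√(9/70) ≈ -0.358569

This is a Clebsch–Gordan (vector-coupling) coefficient.
j₁+j₂−J=4  J+j₁−j₂=1  J−j₁+j₂=1  j₁+j₂+J+1=7
(j₁±m₁, j₂±m₂, J±M) = (1,4,4,1,1,1)
P² = 288/35
sum k=3..4:
  [3] −1/6 = -1/6
  [4] +1/24 = 1/24
S = -1/8
C² = P²·S² = 9/70 ; C = -0.358569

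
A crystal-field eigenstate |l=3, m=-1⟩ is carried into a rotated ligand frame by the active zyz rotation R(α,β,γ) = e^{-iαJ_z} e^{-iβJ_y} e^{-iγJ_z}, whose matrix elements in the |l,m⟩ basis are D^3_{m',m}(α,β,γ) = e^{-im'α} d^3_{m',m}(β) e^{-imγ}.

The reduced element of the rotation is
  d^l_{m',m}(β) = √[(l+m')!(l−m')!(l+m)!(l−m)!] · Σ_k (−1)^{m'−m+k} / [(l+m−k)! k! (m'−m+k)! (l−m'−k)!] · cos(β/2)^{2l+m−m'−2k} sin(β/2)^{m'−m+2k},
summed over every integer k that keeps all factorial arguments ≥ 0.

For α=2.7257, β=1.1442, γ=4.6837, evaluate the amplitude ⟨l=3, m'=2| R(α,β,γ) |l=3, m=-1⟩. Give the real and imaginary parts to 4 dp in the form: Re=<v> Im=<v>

Re=-0.3402 Im=0.3284

D^3_{2,-1}(2.7257,1.1442,4.6837) = e^{-i·2·2.7257}·d^3_{2,-1}(1.1442)·e^{-i·-1·4.6837}. Compute d first:
Half-angle: c=0.840766, s=0.541399. N=√(120·1·2·24)=75.894664
The bounds max(0,m−m')=0 and min(l+m,l−m')=1 give 2 terms
  k=0: (−1)^3·75.8947/(12)·0.8408^3·0.5414^3 = -0.596496
  k=1: (−1)^4·75.8947/(24)·0.8408^1·0.5414^5 = +0.123669
d^3_{2,-1}(1.1442) = -0.596496 +0.123669 = -0.472826
Phases: e^{-i·(2)·2.7257}=+0.673557+0.739135i, e^{-i·(-1)·4.6837}=-0.028685-0.999588i ⇒ D=-0.340203+0.328369i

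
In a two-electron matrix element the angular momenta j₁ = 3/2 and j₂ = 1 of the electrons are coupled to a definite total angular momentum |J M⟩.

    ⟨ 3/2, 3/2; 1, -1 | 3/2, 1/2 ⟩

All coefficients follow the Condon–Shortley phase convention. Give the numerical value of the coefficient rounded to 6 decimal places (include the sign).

j₁+j₂−J=1  J+j₁−j₂=2  J−j₁+j₂=1  j₁+j₂+J+1=5
(j₁±m₁, j₂±m₂, J±M) = (3,0,0,2,2,1)
P² = 8/5
sum k=0..0:
  [0] +1/2 = 1/2
S = 1/2
C² = P²·S² = 2/5 ; C = +0.632456

+0.632456  (= +√(2/5))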